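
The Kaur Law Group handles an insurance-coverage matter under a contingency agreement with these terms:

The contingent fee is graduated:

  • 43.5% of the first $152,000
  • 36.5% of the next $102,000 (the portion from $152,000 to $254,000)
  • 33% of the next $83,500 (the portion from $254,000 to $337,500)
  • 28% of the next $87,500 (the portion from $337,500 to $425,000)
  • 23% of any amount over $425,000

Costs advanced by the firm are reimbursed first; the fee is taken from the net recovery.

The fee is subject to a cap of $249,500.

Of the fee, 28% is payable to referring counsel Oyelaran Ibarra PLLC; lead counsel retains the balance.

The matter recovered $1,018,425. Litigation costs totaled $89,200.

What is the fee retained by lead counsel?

$179,640.00

Fee base (net of costs): $1,018,425 − $89,200 = $929,225
First $152,000 at 43.5% = $66,120.00
Next $102,000 at 36.5% = $37,230.00
Next $83,500 at 33% = $27,555.00
Next $87,500 at 28% = $24,500.00
Remaining $504,225 at 23% = $115,971.75
Fee: $66,120.00 + $37,230.00 + $27,555.00 + $24,500.00 + $115,971.75 = $271,376.75
$271,376.75 exceeds the $249,500 cap, so the fee is capped at $249,500.00.
Referral share: 28% of $249,500.00 = $69,860.00; lead counsel retains $249,500.00 − $69,860.00 = $179,640.00.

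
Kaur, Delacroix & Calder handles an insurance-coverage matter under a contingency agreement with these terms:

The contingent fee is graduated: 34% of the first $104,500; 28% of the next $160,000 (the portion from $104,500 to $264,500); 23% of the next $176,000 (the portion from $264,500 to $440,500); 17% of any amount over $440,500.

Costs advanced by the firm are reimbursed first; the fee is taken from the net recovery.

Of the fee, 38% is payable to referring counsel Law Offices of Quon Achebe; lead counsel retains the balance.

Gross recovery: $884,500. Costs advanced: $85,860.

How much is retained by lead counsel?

Fee base (net of costs): $884,500 − $85,860 = $798,640
First $104,500 at 34% = $35,530.00
Next $160,000 at 28% = $44,800.00
Next $176,000 at 23% = $40,480.00
Remaining $358,140 at 17% = $60,883.80
Fee: $35,530.00 + $44,800.00 + $40,480.00 + $60,883.80 = $181,693.80
Referral share: 38% of $181,693.80 = $69,043.64; lead counsel retains $181,693.80 − $69,043.64 = $112,650.16.

$112,650.16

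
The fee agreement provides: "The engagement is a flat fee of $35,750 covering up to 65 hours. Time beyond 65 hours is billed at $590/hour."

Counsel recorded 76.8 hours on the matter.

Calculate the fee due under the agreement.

Flat fee: $35,750.00
Excess hours: 76.8 − 65 = 11.8
Overrun: 11.8 × $590 = $6,962.00
Total: $35,750.00 + $6,962.00 = $42,712.00

$42,712.00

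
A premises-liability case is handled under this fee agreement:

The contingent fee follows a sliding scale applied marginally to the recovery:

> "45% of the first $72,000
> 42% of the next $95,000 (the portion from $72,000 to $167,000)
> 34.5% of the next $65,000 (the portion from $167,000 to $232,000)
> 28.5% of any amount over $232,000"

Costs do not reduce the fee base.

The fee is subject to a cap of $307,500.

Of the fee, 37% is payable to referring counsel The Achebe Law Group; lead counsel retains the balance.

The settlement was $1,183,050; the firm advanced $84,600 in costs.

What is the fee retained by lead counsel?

Fee base is the gross recovery, $1,183,050; costs are reimbursed separately.
First $72,000 at 45% = $32,400.00
Next $95,000 at 42% = $39,900.00
Next $65,000 at 34.5% = $22,425.00
Remaining $951,050 at 28.5% = $271,049.25
Fee: $32,400.00 + $39,900.00 + $22,425.00 + $271,049.25 = $365,774.25
$365,774.25 exceeds the $307,500 cap, so the fee is capped at $307,500.00.
Referral share: 37% of $307,500.00 = $113,775.00; lead counsel retains $307,500.00 − $113,775.00 = $193,725.00.

$193,725.00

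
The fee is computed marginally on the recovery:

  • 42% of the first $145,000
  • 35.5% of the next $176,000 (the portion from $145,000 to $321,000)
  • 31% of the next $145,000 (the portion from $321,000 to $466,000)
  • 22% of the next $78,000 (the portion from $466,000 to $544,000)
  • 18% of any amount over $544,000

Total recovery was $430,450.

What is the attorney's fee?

$157,309.50

First $145,000 at 42% = $60,900.00
Next $176,000 at 35.5% = $62,480.00
Remaining $109,450 at 31% = $33,929.50
Fee: $60,900.00 + $62,480.00 + $33,929.50 = $157,309.50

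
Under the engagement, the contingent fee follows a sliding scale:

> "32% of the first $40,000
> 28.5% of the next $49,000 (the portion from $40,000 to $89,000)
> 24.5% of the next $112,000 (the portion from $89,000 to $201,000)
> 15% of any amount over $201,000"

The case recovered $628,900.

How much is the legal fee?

First $40,000 at 32% = $12,800.00
Next $49,000 at 28.5% = $13,965.00
Next $112,000 at 24.5% = $27,440.00
Remaining $427,900 at 15% = $64,185.00
Fee: $12,800.00 + $13,965.00 + $27,440.00 + $64,185.00 = $118,390.00

$118,390.00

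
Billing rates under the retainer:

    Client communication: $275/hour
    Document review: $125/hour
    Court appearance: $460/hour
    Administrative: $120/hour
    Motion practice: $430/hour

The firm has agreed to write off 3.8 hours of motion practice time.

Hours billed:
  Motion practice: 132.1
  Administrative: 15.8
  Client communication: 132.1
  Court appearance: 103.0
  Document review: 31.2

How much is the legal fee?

Client communication: 132.1 × $275 = $36,327.50
Document review: 31.2 × $125 = $3,900.00
Court appearance: 103.0 × $460 = $47,380.00
Administrative: 15.8 × $120 = $1,896.00
Motion practice: 132.1 × $430 = $56,803.00
Subtotal: $146,306.50
Write-off: 3.8 × $430 = $1,634.00
Total: $146,306.50 − $1,634.00 = $144,672.50

$144,672.50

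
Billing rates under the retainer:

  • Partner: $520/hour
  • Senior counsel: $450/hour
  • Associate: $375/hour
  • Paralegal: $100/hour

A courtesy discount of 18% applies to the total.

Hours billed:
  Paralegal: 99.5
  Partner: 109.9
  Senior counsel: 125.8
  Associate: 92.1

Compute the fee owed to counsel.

$129,761.31

Partner: 109.9 × $520 = $57,148.00
Senior counsel: 125.8 × $450 = $56,610.00
Associate: 92.1 × $375 = $34,537.50
Paralegal: 99.5 × $100 = $9,950.00
Subtotal: $158,245.50
Less 18% discount: −$28,484.19
Total: $158,245.50 − $28,484.19 = $129,761.31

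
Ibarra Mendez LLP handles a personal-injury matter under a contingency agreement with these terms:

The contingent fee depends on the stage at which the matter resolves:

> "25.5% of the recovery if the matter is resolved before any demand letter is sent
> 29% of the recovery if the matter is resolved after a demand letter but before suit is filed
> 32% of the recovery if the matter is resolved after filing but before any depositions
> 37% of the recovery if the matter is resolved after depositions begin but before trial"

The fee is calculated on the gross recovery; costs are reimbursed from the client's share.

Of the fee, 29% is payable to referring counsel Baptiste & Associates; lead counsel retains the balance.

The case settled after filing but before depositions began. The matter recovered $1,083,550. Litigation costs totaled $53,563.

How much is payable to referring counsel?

$100,553.44

Fee base is the gross recovery, $1,083,550; costs are reimbursed separately.
The matter settled after filing but before depositions began, so the 32% rate applies.
$1,083,550 × 32% = $346,736.00
Referral share: 29% of $346,736.00 = $100,553.44; lead counsel retains $346,736.00 − $100,553.44 = $246,182.56.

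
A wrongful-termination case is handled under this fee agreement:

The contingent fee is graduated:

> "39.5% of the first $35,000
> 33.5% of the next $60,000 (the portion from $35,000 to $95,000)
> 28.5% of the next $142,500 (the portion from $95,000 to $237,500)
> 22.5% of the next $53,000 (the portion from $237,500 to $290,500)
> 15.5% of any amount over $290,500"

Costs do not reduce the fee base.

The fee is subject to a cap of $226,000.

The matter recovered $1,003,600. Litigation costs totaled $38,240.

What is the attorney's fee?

Fee base is the gross recovery, $1,003,600; costs are reimbursed separately.
First $35,000 at 39.5% = $13,825.00
Next $60,000 at 33.5% = $20,100.00
Next $142,500 at 28.5% = $40,612.50
Next $53,000 at 22.5% = $11,925.00
Remaining $713,100 at 15.5% = $110,530.50
Fee: $13,825.00 + $20,100.00 + $40,612.50 + $11,925.00 + $110,530.50 = $196,993.00
$196,993.00 is under the $226,000 cap.

$196,993.00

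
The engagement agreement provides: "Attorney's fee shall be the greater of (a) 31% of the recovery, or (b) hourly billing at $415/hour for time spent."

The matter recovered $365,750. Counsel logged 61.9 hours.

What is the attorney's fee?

(a) 31% of $365,750 = $113,382.50
(b) 61.9 × $415 = $25,688.50
The greater is (a): $113,382.50.

$113,382.50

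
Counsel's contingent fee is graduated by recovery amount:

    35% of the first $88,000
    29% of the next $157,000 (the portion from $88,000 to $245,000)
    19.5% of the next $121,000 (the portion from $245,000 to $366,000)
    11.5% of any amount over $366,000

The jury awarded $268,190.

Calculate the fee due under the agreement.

First $88,000 at 35% = $30,800.00
Next $157,000 at 29% = $45,530.00
Remaining $23,190 at 19.5% = $4,522.05
Fee: $30,800.00 + $45,530.00 + $4,522.05 = $80,852.05

$80,852.05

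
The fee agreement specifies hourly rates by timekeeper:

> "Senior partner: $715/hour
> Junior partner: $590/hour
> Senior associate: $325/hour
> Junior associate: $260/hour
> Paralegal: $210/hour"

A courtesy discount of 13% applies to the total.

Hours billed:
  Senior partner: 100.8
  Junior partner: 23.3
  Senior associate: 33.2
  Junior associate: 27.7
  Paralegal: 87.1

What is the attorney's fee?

Senior partner: 100.8 × $715 = $72,072.00
Junior partner: 23.3 × $590 = $13,747.00
Senior associate: 33.2 × $325 = $10,790.00
Junior associate: 27.7 × $260 = $7,202.00
Paralegal: 87.1 × $210 = $18,291.00
Subtotal: $122,102.00
Less 13% discount: −$15,873.26
Total: $122,102.00 − $15,873.26 = $106,228.74

$106,228.74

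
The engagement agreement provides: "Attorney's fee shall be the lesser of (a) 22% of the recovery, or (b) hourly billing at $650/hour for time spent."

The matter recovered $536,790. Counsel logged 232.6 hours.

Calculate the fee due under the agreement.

(a) 22% of $536,790 = $118,093.80
(b) 232.6 × $650 = $151,190.00
The lesser is (a): $118,093.80.

$118,093.80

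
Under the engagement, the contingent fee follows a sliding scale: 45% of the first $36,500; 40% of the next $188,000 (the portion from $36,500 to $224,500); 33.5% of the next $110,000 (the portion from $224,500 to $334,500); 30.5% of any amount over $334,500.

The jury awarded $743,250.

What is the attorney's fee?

First $36,500 at 45% = $16,425.00
Next $188,000 at 40% = $75,200.00
Next $110,000 at 33.5% = $36,850.00
Remaining $408,750 at 30.5% = $124,668.75
Fee: $16,425.00 + $75,200.00 + $36,850.00 + $124,668.75 = $253,143.75

$253,143.75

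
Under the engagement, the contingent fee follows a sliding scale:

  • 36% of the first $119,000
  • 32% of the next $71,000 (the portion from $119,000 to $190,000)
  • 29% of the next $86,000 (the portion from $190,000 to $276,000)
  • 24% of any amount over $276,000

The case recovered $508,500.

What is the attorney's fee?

First $119,000 at 36% = $42,840.00
Next $71,000 at 32% = $22,720.00
Next $86,000 at 29% = $24,940.00
Remaining $232,500 at 24% = $55,800.00
Fee: $42,840.00 + $22,720.00 + $24,940.00 + $55,800.00 = $146,300.00

$146,300.00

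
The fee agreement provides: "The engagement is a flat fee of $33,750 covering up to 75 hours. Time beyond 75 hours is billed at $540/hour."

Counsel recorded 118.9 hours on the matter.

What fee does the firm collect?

$57,456.00

Flat fee: $33,750.00
Excess hours: 118.9 − 75 = 43.9
Overrun: 43.9 × $540 = $23,706.00
Total: $33,750.00 + $23,706.00 = $57,456.00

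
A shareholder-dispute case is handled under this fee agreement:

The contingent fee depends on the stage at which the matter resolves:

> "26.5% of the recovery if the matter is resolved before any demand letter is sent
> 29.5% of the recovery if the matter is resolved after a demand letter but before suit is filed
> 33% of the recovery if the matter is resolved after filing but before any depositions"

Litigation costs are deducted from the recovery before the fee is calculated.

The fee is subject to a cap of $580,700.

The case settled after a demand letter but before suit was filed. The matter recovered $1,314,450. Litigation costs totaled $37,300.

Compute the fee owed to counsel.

$376,759.25

Fee base (net of costs): $1,314,450 − $37,300 = $1,277,150
The matter settled after a demand letter but before suit was filed, so the 29.5% rate applies.
$1,277,150 × 29.5% = $376,759.25
$376,759.25 is under the $580,700 cap.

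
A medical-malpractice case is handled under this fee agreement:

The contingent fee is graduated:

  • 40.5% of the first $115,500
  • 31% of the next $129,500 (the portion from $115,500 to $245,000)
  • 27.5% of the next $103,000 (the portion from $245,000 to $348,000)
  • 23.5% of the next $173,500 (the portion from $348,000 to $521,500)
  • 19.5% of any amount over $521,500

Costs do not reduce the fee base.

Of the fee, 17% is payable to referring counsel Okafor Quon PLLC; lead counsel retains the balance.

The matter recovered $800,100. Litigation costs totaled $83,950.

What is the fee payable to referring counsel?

Fee base is the gross recovery, $800,100; costs are reimbursed separately.
First $115,500 at 40.5% = $46,777.50
Next $129,500 at 31% = $40,145.00
Next $103,000 at 27.5% = $28,325.00
Next $173,500 at 23.5% = $40,772.50
Remaining $278,600 at 19.5% = $54,327.00
Fee: $46,777.50 + $40,145.00 + $28,325.00 + $40,772.50 + $54,327.00 = $210,347.00
Referral share: 17% of $210,347.00 = $35,758.99; lead counsel retains $210,347.00 − $35,758.99 = $174,588.01.

$35,758.99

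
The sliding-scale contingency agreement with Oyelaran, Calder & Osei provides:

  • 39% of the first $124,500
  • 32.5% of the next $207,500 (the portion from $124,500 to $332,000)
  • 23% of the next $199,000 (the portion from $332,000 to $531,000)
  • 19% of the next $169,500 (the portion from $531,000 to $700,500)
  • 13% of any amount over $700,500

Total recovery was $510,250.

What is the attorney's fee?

First $124,500 at 39% = $48,555.00
Next $207,500 at 32.5% = $67,437.50
Remaining $178,250 at 23% = $40,997.50
Fee: $48,555.00 + $67,437.50 + $40,997.50 = $156,990.00

$156,990.00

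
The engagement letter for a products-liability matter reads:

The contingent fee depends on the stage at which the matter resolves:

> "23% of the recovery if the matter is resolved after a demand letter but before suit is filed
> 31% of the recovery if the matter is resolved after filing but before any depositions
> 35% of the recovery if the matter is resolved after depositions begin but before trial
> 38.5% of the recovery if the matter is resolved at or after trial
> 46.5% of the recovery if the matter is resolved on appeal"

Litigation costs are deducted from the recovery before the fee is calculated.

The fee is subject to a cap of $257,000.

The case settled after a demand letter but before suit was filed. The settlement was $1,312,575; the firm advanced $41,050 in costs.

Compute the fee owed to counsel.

Fee base (net of costs): $1,312,575 − $41,050 = $1,271,525
The matter settled after a demand letter but before suit was filed, so the 23% rate applies.
$1,271,525 × 23% = $292,450.75
$292,450.75 exceeds the $257,000 cap, so the fee is capped at $257,000.00.

$257,000.00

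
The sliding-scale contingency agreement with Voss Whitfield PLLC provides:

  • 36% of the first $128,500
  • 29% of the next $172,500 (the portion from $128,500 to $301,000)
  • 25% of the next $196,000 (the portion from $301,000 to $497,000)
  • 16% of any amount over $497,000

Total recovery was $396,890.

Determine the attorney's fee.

First $128,500 at 36% = $46,260.00
Next $172,500 at 29% = $50,025.00
Remaining $95,890 at 25% = $23,972.50
Fee: $46,260.00 + $50,025.00 + $23,972.50 = $120,257.50

$120,257.50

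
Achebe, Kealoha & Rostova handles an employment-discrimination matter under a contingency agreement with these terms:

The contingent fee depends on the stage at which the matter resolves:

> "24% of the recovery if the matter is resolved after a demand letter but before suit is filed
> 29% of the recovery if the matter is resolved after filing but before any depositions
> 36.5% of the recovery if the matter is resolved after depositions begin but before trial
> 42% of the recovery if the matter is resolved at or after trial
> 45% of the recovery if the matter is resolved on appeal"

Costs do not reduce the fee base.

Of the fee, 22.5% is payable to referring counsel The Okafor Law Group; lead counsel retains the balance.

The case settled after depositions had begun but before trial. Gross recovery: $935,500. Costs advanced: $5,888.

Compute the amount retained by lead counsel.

Fee base is the gross recovery, $935,500; costs are reimbursed separately.
The matter settled after depositions had begun but before trial, so the 36.5% rate applies.
$935,500 × 36.5% = $341,457.50
Referral share: 22.5% of $341,457.50 = $76,827.94; lead counsel retains $341,457.50 − $76,827.94 = $264,629.56.

$264,629.56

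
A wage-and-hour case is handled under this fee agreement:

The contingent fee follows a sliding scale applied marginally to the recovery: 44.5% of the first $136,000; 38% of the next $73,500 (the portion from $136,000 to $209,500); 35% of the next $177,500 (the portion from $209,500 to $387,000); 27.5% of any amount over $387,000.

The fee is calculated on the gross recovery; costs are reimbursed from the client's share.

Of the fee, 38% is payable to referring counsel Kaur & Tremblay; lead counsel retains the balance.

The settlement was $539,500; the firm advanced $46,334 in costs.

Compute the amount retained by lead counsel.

$119,357.75

Fee base is the gross recovery, $539,500; costs are reimbursed separately.
First $136,000 at 44.5% = $60,520.00
Next $73,500 at 38% = $27,930.00
Next $177,500 at 35% = $62,125.00
Remaining $152,500 at 27.5% = $41,937.50
Fee: $60,520.00 + $27,930.00 + $62,125.00 + $41,937.50 = $192,512.50
Referral share: 38% of $192,512.50 = $73,154.75; lead counsel retains $192,512.50 − $73,154.75 = $119,357.75.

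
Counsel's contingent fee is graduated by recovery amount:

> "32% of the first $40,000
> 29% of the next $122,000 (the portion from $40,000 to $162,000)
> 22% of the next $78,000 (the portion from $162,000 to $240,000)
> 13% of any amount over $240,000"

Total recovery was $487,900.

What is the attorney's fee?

First $40,000 at 32% = $12,800.00
Next $122,000 at 29% = $35,380.00
Next $78,000 at 22% = $17,160.00
Remaining $247,900 at 13% = $32,227.00
Fee: $12,800.00 + $35,380.00 + $17,160.00 + $32,227.00 = $97,567.00

$97,567.00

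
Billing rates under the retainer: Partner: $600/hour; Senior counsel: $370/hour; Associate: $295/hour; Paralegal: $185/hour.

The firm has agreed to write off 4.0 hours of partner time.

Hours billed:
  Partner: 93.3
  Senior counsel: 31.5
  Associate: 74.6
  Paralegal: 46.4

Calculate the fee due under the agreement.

$95,826.00

Partner: 93.3 × $600 = $55,980.00
Senior counsel: 31.5 × $370 = $11,655.00
Associate: 74.6 × $295 = $22,007.00
Paralegal: 46.4 × $185 = $8,584.00
Subtotal: $98,226.00
Write-off: 4.0 × $600 = $2,400.00
Total: $98,226.00 − $2,400.00 = $95,826.00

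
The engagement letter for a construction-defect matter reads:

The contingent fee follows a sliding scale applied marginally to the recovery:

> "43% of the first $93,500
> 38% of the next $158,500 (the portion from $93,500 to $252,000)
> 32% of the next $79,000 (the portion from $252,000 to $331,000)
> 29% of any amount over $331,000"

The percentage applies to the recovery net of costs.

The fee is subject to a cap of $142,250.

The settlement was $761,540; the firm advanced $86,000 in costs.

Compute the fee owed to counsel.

$142,250.00

Fee base (net of costs): $761,540 − $86,000 = $675,540
First $93,500 at 43% = $40,205.00
Next $158,500 at 38% = $60,230.00
Next $79,000 at 32% = $25,280.00
Remaining $344,540 at 29% = $99,916.60
Fee: $40,205.00 + $60,230.00 + $25,280.00 + $99,916.60 = $225,631.60
$225,631.60 exceeds the $142,250 cap, so the fee is capped at $142,250.00.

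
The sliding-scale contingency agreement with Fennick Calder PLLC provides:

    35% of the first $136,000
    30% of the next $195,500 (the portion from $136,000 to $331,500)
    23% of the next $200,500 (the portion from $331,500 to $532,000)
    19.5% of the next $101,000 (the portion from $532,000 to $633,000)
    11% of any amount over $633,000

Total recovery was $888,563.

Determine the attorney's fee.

$200,171.93

First $136,000 at 35% = $47,600.00
Next $195,500 at 30% = $58,650.00
Next $200,500 at 23% = $46,115.00
Next $101,000 at 19.5% = $19,695.00
Remaining $255,563 at 11% = $28,111.93
Fee: $47,600.00 + $58,650.00 + $46,115.00 + $19,695.00 + $28,111.93 = $200,171.93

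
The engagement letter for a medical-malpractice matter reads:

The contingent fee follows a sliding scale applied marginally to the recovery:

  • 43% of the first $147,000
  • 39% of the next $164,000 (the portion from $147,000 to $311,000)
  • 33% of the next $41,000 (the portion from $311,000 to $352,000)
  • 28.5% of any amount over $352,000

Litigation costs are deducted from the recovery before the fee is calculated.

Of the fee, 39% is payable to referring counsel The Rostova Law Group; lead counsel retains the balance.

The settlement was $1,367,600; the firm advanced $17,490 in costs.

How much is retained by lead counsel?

$259,348.42

Fee base (net of costs): $1,367,600 − $17,490 = $1,350,110
First $147,000 at 43% = $63,210.00
Next $164,000 at 39% = $63,960.00
Next $41,000 at 33% = $13,530.00
Remaining $998,110 at 28.5% = $284,461.35
Fee: $63,210.00 + $63,960.00 + $13,530.00 + $284,461.35 = $425,161.35
Referral share: 39% of $425,161.35 = $165,812.93; lead counsel retains $425,161.35 − $165,812.93 = $259,348.42.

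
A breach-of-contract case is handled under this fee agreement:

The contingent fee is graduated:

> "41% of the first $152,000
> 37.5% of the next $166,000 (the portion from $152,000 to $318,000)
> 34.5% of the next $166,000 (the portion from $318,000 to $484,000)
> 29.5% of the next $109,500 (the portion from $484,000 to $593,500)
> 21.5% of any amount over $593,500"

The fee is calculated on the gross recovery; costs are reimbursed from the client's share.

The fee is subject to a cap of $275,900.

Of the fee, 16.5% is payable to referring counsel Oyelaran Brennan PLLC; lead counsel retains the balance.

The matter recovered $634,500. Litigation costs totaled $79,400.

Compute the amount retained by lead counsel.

$186,169.51

Fee base is the gross recovery, $634,500; costs are reimbursed separately.
First $152,000 at 41% = $62,320.00
Next $166,000 at 37.5% = $62,250.00
Next $166,000 at 34.5% = $57,270.00
Next $109,500 at 29.5% = $32,302.50
Remaining $41,000 at 21.5% = $8,815.00
Fee: $62,320.00 + $62,250.00 + $57,270.00 + $32,302.50 + $8,815.00 = $222,957.50
$222,957.50 is under the $275,900 cap.
Referral share: 16.5% of $222,957.50 = $36,787.99; lead counsel retains $222,957.50 − $36,787.99 = $186,169.51.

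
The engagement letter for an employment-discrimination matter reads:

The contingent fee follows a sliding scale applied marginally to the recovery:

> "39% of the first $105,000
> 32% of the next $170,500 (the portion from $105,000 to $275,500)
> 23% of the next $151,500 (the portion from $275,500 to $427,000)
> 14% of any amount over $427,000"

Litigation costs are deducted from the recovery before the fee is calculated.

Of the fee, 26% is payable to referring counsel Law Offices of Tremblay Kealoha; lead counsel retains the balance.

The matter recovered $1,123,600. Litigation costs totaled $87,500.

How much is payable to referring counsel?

$56,063.54

Fee base (net of costs): $1,123,600 − $87,500 = $1,036,100
First $105,000 at 39% = $40,950.00
Next $170,500 at 32% = $54,560.00
Next $151,500 at 23% = $34,845.00
Remaining $609,100 at 14% = $85,274.00
Fee: $40,950.00 + $54,560.00 + $34,845.00 + $85,274.00 = $215,629.00
Referral share: 26% of $215,629.00 = $56,063.54; lead counsel retains $215,629.00 − $56,063.54 = $159,565.46.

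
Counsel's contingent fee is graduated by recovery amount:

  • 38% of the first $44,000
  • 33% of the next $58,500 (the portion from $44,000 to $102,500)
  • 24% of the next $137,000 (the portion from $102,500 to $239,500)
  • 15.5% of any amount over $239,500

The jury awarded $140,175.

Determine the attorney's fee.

First $44,000 at 38% = $16,720.00
Next $58,500 at 33% = $19,305.00
Remaining $37,675 at 24% = $9,042.00
Fee: $16,720.00 + $19,305.00 + $9,042.00 = $45,067.00

$45,067.00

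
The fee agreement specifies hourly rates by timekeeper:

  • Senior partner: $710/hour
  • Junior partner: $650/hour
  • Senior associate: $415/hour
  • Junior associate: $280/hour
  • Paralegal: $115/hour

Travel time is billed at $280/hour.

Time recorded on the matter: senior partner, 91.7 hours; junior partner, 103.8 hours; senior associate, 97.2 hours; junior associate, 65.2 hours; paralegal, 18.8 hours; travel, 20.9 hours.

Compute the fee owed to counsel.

Senior partner: 91.7 × $710 = $65,107.00
Junior partner: 103.8 × $650 = $67,470.00
Senior associate: 97.2 × $415 = $40,338.00
Junior associate: 65.2 × $280 = $18,256.00
Paralegal: 18.8 × $115 = $2,162.00
Subtotal: $65,107.00 + $67,470.00 + $40,338.00 + $18,256.00 + $2,162.00 = $193,333.00
Travel: 20.9 × $280 = $5,852.00
Total: $193,333.00 + $5,852.00 = $199,185.00

$199,185.00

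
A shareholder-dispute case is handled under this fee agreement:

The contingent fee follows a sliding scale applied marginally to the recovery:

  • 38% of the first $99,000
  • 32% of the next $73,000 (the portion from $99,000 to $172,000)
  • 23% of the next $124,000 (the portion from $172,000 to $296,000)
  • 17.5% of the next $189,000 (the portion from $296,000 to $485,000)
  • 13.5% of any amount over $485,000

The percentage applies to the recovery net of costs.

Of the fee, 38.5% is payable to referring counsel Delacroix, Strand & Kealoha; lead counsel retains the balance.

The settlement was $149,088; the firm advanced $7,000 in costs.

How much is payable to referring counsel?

Fee base (net of costs): $149,088 − $7,000 = $142,088
First $99,000 at 38% = $37,620.00
Remaining $43,088 at 32% = $13,788.16
Fee: $37,620.00 + $13,788.16 = $51,408.16
Referral share: 38.5% of $51,408.16 = $19,792.14; lead counsel retains $51,408.16 − $19,792.14 = $31,616.02.

$19,792.14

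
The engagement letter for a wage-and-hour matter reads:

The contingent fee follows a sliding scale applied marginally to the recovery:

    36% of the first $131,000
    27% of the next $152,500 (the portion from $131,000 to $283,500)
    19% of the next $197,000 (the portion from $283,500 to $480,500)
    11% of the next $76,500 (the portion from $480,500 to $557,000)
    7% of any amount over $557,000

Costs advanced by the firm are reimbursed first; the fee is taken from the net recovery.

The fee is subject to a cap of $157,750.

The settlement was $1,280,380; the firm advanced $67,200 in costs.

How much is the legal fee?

Fee base (net of costs): $1,280,380 − $67,200 = $1,213,180
First $131,000 at 36% = $47,160.00
Next $152,500 at 27% = $41,175.00
Next $197,000 at 19% = $37,430.00
Next $76,500 at 11% = $8,415.00
Remaining $656,180 at 7% = $45,932.60
Fee: $47,160.00 + $41,175.00 + $37,430.00 + $8,415.00 + $45,932.60 = $180,112.60
$180,112.60 exceeds the $157,750 cap, so the fee is capped at $157,750.00.

$157,750.00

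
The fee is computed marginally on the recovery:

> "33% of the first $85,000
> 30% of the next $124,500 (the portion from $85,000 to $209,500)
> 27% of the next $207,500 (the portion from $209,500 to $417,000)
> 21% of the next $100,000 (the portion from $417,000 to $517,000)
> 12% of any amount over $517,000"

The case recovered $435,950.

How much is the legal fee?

First $85,000 at 33% = $28,050.00
Next $124,500 at 30% = $37,350.00
Next $207,500 at 27% = $56,025.00
Remaining $18,950 at 21% = $3,979.50
Fee: $28,050.00 + $37,350.00 + $56,025.00 + $3,979.50 = $125,404.50

$125,404.50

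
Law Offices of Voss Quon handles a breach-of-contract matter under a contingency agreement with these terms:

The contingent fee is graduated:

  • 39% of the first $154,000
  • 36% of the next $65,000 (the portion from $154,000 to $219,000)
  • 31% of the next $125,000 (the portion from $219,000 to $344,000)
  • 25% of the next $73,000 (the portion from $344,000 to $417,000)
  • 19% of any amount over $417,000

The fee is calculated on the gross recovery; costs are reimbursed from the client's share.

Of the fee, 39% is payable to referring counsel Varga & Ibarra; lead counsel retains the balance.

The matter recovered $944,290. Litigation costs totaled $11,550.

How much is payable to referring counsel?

Fee base is the gross recovery, $944,290; costs are reimbursed separately.
First $154,000 at 39% = $60,060.00
Next $65,000 at 36% = $23,400.00
Next $125,000 at 31% = $38,750.00
Next $73,000 at 25% = $18,250.00
Remaining $527,290 at 19% = $100,185.10
Fee: $60,060.00 + $23,400.00 + $38,750.00 + $18,250.00 + $100,185.10 = $240,645.10
Referral share: 39% of $240,645.10 = $93,851.59; lead counsel retains $240,645.10 − $93,851.59 = $146,793.51.

$93,851.59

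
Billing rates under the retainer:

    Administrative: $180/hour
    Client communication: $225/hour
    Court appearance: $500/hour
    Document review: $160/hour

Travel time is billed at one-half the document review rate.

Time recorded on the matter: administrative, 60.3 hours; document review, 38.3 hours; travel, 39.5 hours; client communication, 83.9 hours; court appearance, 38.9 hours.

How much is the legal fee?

$58,469.50

Administrative: 60.3 × $180 = $10,854.00
Client communication: 83.9 × $225 = $18,877.50
Court appearance: 38.9 × $500 = $19,450.00
Document review: 38.3 × $160 = $6,128.00
Subtotal: $10,854.00 + $18,877.50 + $19,450.00 + $6,128.00 = $55,309.50
Travel: 39.5 × ($160 ÷ 2) = 39.5 × $80.00 = $3,160.00
Total: $55,309.50 + $3,160.00 = $58,469.50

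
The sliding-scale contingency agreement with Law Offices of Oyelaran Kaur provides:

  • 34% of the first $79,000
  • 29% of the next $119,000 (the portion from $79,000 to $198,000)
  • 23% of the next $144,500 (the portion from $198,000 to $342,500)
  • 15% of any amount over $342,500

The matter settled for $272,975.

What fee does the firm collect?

First $79,000 at 34% = $26,860.00
Next $119,000 at 29% = $34,510.00
Remaining $74,975 at 23% = $17,244.25
Fee: $26,860.00 + $34,510.00 + $17,244.25 = $78,614.25

$78,614.25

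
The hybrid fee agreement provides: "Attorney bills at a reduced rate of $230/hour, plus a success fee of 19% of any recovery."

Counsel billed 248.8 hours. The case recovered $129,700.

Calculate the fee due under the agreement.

Hourly: 248.8 × $230 = $57,224.00
Success fee: 19% of $129,700 = $24,643.00
Total: $57,224.00 + $24,643.00 = $81,867.00

$81,867.00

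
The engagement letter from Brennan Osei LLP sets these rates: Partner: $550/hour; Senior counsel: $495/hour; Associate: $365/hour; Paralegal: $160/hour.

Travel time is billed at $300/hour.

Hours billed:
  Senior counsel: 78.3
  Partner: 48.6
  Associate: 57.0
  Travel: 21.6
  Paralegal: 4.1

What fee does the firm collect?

Partner: 48.6 × $550 = $26,730.00
Senior counsel: 78.3 × $495 = $38,758.50
Associate: 57.0 × $365 = $20,805.00
Paralegal: 4.1 × $160 = $656.00
Subtotal: $26,730.00 + $38,758.50 + $20,805.00 + $656.00 = $86,949.50
Travel: 21.6 × $300 = $6,480.00
Total: $86,949.50 + $6,480.00 = $93,429.50

$93,429.50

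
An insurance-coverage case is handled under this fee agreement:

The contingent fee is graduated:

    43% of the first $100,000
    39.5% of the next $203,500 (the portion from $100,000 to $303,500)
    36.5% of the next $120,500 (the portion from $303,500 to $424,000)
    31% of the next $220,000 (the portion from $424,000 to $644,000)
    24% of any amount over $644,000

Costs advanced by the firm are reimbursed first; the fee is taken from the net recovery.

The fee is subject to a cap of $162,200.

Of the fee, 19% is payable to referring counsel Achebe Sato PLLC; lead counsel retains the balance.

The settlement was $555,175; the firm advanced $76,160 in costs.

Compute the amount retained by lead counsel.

Fee base (net of costs): $555,175 − $76,160 = $479,015
First $100,000 at 43% = $43,000.00
Next $203,500 at 39.5% = $80,382.50
Next $120,500 at 36.5% = $43,982.50
Remaining $55,015 at 31% = $17,054.65
Fee: $43,000.00 + $80,382.50 + $43,982.50 + $17,054.65 = $184,419.65
$184,419.65 exceeds the $162,200 cap, so the fee is capped at $162,200.00.
Referral share: 19% of $162,200.00 = $30,818.00; lead counsel retains $162,200.00 − $30,818.00 = $131,382.00.

$131,382.00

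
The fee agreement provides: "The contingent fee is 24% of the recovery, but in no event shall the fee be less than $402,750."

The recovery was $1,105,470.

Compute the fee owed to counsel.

24% of $1,105,470 = $265,312.80
That is below the $402,750 minimum, so the minimum applies.

$402,750.00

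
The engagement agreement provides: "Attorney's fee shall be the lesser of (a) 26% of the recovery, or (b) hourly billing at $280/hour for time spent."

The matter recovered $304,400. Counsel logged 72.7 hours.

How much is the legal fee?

(a) 26% of $304,400 = $79,144.00
(b) 72.7 × $280 = $20,356.00
The lesser is (b): $20,356.00.

$20,356.00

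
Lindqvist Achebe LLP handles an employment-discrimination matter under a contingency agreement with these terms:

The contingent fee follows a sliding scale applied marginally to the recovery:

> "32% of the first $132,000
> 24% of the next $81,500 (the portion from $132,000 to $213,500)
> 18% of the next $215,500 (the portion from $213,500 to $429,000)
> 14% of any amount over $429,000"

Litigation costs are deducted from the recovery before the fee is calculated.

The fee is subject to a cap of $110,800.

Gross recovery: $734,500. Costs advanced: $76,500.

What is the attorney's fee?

$110,800.00

Fee base (net of costs): $734,500 − $76,500 = $658,000
First $132,000 at 32% = $42,240.00
Next $81,500 at 24% = $19,560.00
Next $215,500 at 18% = $38,790.00
Remaining $229,000 at 14% = $32,060.00
Fee: $42,240.00 + $19,560.00 + $38,790.00 + $32,060.00 = $132,650.00
$132,650.00 exceeds the $110,800 cap, so the fee is capped at $110,800.00.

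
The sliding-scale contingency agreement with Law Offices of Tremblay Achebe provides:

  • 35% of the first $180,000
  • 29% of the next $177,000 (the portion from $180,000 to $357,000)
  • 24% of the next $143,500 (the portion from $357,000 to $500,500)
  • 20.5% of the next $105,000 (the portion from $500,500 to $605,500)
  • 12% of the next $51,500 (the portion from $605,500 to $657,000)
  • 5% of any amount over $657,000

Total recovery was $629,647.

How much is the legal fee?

First $180,000 at 35% = $63,000.00
Next $177,000 at 29% = $51,330.00
Next $143,500 at 24% = $34,440.00
Next $105,000 at 20.5% = $21,525.00
Remaining $24,147 at 12% = $2,897.64
Fee: $63,000.00 + $51,330.00 + $34,440.00 + $21,525.00 + $2,897.64 = $173,192.64

$173,192.64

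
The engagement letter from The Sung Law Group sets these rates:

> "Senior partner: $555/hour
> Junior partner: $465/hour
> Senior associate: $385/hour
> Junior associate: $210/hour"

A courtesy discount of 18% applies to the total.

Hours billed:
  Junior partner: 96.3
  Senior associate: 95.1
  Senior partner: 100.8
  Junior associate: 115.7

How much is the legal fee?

Senior partner: 100.8 × $555 = $55,944.00
Junior partner: 96.3 × $465 = $44,779.50
Senior associate: 95.1 × $385 = $36,613.50
Junior associate: 115.7 × $210 = $24,297.00
Subtotal: $161,634.00
Less 18% discount: −$29,094.12
Total: $161,634.00 − $29,094.12 = $132,539.88

$132,539.88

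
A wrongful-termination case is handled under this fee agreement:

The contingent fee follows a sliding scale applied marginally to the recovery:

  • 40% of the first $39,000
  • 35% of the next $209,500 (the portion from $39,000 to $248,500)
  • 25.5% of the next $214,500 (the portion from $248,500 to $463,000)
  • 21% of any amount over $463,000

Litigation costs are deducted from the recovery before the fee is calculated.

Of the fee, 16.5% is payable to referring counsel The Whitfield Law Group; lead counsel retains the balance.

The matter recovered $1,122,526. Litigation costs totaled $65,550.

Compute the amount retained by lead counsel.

Fee base (net of costs): $1,122,526 − $65,550 = $1,056,976
First $39,000 at 40% = $15,600.00
Next $209,500 at 35% = $73,325.00
Next $214,500 at 25.5% = $54,697.50
Remaining $593,976 at 21% = $124,734.96
Fee: $15,600.00 + $73,325.00 + $54,697.50 + $124,734.96 = $268,357.46
Referral share: 16.5% of $268,357.46 = $44,278.98; lead counsel retains $268,357.46 − $44,278.98 = $224,078.48.

$224,078.48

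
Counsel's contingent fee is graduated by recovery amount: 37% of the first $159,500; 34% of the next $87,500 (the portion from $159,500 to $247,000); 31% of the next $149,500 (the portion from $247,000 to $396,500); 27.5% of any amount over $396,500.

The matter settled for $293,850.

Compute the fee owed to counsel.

$103,288.50

First $159,500 at 37% = $59,015.00
Next $87,500 at 34% = $29,750.00
Remaining $46,850 at 31% = $14,523.50
Fee: $59,015.00 + $29,750.00 + $14,523.50 = $103,288.50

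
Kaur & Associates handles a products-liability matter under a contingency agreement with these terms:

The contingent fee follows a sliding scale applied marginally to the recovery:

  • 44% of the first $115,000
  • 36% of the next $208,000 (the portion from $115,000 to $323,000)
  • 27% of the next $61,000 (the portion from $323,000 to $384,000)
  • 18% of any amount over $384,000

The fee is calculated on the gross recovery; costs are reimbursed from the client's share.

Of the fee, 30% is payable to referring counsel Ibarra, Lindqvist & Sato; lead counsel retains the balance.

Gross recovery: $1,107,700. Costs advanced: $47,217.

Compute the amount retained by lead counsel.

Fee base is the gross recovery, $1,107,700; costs are reimbursed separately.
First $115,000 at 44% = $50,600.00
Next $208,000 at 36% = $74,880.00
Next $61,000 at 27% = $16,470.00
Remaining $723,700 at 18% = $130,266.00
Fee: $50,600.00 + $74,880.00 + $16,470.00 + $130,266.00 = $272,216.00
Referral share: 30% of $272,216.00 = $81,664.80; lead counsel retains $272,216.00 − $81,664.80 = $190,551.20.

$190,551.20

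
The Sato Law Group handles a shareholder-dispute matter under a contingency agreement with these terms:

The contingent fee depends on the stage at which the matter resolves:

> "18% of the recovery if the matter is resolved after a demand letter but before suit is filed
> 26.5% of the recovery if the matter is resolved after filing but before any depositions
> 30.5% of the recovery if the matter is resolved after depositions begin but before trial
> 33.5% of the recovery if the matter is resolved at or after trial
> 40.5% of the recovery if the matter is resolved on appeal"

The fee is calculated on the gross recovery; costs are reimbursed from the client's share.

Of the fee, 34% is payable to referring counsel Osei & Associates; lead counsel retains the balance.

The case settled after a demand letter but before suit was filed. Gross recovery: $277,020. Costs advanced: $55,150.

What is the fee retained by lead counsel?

$32,909.98

Fee base is the gross recovery, $277,020; costs are reimbursed separately.
The matter settled after a demand letter but before suit was filed, so the 18% rate applies.
$277,020 × 18% = $49,863.60
Referral share: 34% of $49,863.60 = $16,953.62; lead counsel retains $49,863.60 − $16,953.62 = $32,909.98.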